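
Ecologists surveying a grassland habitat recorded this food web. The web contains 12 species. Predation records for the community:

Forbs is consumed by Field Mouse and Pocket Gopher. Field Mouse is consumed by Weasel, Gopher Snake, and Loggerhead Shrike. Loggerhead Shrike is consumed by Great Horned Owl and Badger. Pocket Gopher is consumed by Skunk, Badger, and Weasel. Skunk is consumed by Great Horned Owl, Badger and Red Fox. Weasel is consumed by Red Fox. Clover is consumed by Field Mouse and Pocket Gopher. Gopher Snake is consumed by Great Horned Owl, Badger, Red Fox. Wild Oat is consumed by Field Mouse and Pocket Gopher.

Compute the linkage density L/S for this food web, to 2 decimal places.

There are L = 21 links among S = 12 species.
L/S = 21/12 = 1.7500 ≈ 1.75.

L/S = 1.75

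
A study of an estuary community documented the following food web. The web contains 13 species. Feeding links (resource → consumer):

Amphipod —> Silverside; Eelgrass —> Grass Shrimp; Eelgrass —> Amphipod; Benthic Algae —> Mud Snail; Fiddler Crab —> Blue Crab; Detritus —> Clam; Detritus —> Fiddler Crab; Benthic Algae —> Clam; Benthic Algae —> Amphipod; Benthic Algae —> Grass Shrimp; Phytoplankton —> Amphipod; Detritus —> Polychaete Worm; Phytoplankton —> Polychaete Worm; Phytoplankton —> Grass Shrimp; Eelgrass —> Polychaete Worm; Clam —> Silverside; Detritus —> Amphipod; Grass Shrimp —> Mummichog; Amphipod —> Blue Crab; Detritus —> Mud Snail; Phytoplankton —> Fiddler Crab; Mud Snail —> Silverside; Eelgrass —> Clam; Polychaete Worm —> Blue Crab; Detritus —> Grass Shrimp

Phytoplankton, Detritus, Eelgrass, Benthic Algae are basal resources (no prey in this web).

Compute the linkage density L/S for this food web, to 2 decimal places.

There are L = 25 links among S = 13 species.
L/S = 25/13 = 1.9231 ≈ 1.92.

L/S = 1.92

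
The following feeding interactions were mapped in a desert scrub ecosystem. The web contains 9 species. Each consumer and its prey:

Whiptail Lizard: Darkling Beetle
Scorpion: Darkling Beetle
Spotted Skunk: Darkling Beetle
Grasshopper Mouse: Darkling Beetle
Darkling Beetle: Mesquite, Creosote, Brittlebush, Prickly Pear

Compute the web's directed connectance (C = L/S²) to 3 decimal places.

C = 0.099

The web has S = 9 species and L = 8 feeding links.
C = L / S² = 8 / 81 = 0.0988 ≈ 0.099.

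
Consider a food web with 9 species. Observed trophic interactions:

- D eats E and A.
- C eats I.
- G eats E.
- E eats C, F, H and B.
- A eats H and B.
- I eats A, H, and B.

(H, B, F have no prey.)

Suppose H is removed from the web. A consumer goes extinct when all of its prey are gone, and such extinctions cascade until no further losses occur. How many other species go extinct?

Remove H.
Every predator of it retains at least one other prey: A still has B; I still has B, A; E still has B, F, C.
No consumer loses all prey, so no secondary extinctions occur.

0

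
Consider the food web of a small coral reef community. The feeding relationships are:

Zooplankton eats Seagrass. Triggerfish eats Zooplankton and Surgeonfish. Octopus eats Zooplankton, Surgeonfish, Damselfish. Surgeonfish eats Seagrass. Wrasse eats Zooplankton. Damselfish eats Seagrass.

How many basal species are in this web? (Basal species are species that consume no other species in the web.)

1

Basal species (no prey listed): Seagrass.
Count: 1.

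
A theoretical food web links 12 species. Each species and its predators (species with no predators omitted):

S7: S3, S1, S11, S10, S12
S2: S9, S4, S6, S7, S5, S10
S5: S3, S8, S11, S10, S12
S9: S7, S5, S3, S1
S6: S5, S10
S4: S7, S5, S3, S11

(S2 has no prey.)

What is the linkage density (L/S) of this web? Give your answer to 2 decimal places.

L/S = 2.17

There are L = 26 links among S = 12 species.
L/S = 26/12 = 2.1667 ≈ 2.17.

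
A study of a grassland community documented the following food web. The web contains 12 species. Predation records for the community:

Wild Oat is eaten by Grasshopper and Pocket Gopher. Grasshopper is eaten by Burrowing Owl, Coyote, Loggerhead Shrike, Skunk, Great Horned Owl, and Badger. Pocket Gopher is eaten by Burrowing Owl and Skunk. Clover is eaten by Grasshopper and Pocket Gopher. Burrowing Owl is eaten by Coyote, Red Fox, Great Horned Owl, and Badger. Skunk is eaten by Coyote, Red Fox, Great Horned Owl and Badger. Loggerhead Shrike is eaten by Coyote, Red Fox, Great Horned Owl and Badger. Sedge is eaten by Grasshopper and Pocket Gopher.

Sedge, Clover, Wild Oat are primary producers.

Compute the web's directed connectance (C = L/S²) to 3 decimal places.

The web has S = 12 species and L = 26 feeding links.
C = L / S² = 26 / 144 = 0.1806 ≈ 0.181.

C = 0.181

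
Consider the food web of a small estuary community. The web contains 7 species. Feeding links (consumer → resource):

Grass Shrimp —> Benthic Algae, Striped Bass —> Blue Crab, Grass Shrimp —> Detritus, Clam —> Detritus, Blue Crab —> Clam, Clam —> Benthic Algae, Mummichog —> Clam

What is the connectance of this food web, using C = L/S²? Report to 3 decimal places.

The web has S = 7 species and L = 7 feeding links.
C = L / S² = 7 / 49 = 0.1429 ≈ 0.143.

C = 0.143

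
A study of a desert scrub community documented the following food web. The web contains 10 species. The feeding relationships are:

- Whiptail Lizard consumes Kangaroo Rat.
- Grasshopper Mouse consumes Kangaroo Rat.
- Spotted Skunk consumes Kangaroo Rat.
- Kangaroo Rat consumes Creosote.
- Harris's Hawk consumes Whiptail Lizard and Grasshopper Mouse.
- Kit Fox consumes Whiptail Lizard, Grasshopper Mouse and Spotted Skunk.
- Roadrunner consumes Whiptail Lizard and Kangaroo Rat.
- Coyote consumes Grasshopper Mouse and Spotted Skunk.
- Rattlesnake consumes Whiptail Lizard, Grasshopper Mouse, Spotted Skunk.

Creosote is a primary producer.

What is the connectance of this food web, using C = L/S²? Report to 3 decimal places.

The web has S = 10 species and L = 16 feeding links.
C = L / S² = 16 / 100 = 0.1600 ≈ 0.160.

C = 0.160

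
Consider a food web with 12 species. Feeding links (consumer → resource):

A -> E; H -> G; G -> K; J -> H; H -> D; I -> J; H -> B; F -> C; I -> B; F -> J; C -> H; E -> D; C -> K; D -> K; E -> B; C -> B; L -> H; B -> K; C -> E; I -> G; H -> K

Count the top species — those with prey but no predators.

Top species (has prey, but nothing eats it): A, L, I, F.
Count: 4.

4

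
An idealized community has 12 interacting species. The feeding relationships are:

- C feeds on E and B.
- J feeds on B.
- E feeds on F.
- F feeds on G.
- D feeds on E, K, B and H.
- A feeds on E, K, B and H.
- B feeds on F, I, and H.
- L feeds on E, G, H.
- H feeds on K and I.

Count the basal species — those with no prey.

3

Basal species (no prey listed): I, K, G.
Count: 3.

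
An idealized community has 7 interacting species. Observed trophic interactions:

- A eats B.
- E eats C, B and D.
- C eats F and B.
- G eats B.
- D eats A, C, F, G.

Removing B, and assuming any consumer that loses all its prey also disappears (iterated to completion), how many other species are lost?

Remove B.
Round 1: A (all prey gone), G (all prey gone) → extinct.
No further losses. Total secondary extinctions: 2.

2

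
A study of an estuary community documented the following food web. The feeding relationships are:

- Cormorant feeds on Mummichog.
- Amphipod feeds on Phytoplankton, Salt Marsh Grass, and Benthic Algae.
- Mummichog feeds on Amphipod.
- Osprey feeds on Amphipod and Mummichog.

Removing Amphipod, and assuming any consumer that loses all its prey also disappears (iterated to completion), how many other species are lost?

3

Remove Amphipod.
Round 1: Mummichog (all prey gone) → extinct.
Round 2: Cormorant (all prey gone), Osprey (all prey gone) → extinct.
No further losses. Total secondary extinctions: 3.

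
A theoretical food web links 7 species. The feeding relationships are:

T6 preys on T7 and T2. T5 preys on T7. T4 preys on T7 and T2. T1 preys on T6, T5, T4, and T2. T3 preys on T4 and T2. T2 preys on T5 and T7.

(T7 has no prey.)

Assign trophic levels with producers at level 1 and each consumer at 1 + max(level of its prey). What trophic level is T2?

Trophic level 3

T7 is a producer → level 1.
T5 eats T7 → level 2.
T2 eats T5 (level 2); other prey at levels: T7 1 → level 3.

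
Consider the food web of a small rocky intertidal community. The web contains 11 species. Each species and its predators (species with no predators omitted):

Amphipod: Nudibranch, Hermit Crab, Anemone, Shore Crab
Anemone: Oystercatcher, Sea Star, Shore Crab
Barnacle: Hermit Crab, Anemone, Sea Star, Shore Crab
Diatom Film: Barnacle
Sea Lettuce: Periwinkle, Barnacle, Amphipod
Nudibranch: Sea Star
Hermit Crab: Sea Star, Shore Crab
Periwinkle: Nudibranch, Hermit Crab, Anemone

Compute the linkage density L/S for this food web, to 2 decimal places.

There are L = 21 links among S = 11 species.
L/S = 21/11 = 1.9091 ≈ 1.91.

L/S = 1.91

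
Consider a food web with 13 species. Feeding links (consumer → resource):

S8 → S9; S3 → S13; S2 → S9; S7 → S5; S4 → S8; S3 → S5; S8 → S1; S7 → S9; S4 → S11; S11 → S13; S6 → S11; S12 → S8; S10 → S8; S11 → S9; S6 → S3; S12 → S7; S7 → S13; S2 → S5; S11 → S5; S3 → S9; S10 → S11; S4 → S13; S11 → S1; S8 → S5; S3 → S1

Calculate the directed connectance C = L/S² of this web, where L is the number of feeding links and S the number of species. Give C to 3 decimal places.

The web has S = 13 species and L = 25 feeding links.
C = L / S² = 25 / 169 = 0.1479 ≈ 0.148.

C = 0.148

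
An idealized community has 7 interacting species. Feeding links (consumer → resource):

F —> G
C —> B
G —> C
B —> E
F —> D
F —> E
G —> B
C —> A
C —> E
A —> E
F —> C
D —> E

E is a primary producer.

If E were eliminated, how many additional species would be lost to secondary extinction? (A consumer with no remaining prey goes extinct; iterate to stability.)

6

Remove E.
Round 1: B (all prey gone), A (all prey gone), D (all prey gone) → extinct.
Round 2: C (all prey gone) → extinct.
Round 3: G (all prey gone) → extinct.
Round 4: F (all prey gone) → extinct.
No further losses. Total secondary extinctions: 6.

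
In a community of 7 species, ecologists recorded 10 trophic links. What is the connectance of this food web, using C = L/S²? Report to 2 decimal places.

C = 0.20

The web has S = 7 species and L = 10 feeding links.
C = L / S² = 10 / 49 = 0.2041 ≈ 0.20.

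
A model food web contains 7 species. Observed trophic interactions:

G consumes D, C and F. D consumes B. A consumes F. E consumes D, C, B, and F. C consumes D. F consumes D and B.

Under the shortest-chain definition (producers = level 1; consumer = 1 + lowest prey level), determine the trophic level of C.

B is a producer → level 1.
D eats B → level 2.
C eats D → level 3.
No prey of C is below level 2, so 3 is the minimum.

Trophic level 3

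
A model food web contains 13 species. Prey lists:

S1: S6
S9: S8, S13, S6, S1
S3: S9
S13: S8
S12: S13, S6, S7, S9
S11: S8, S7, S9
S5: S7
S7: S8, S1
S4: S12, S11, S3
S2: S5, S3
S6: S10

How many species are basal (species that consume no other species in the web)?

Basal species (no prey listed): S8, S10.
Count: 2.

2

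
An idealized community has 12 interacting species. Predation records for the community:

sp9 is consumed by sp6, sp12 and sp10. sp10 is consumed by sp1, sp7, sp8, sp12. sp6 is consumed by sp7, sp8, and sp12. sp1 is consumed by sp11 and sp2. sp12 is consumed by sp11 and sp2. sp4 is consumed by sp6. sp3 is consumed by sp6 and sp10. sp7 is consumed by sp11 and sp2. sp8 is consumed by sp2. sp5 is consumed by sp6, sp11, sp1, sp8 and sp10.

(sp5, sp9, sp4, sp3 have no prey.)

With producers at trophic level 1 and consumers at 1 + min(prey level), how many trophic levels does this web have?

Producers (level 1): sp5, sp9, sp4, sp3.
Following each consumer down to its lowest-level prey: sp5 → sp10 → sp7 (levels 1 through 3).
All prey of sp7 (sp10 2, sp6 2) are at level 2 or above, so sp7 is at level 1 + 2 = 3.
Every consumer has at least one prey at level 2 or below, so none exceeds level 3.

3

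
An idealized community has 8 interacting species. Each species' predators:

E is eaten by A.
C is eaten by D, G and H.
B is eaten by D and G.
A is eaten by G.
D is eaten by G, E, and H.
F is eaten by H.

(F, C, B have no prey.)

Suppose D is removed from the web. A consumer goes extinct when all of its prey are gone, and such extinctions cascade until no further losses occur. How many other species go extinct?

Remove D.
Round 1: E (all prey gone) → extinct.
Round 2: A (all prey gone) → extinct.
No further losses. Total secondary extinctions: 2.

2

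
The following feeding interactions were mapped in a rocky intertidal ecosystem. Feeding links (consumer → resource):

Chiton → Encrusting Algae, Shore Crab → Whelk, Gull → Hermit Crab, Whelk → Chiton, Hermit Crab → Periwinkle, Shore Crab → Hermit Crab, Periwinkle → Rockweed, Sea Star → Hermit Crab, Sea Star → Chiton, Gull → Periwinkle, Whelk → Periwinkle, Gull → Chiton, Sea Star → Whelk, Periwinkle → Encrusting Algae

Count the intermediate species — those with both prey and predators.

4

Intermediate species (has both prey and predators): Chiton, Periwinkle, Hermit Crab, Whelk.
Count: 4.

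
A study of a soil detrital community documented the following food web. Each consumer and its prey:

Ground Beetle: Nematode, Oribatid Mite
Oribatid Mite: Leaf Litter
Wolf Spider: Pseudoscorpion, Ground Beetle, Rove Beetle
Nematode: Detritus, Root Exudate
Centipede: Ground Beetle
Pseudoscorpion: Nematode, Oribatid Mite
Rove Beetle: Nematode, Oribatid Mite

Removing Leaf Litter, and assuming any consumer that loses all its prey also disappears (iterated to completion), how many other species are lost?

Remove Leaf Litter.
Round 1: Oribatid Mite (all prey gone) → extinct.
No further losses. Total secondary extinctions: 1.

1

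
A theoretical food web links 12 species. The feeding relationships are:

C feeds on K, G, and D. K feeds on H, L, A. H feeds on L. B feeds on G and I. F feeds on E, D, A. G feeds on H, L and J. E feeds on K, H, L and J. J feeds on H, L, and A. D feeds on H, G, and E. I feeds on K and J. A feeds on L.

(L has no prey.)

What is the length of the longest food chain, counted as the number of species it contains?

One longest chain: L → H → K → E → D → F.
It has 6 species and 5 links.

6 species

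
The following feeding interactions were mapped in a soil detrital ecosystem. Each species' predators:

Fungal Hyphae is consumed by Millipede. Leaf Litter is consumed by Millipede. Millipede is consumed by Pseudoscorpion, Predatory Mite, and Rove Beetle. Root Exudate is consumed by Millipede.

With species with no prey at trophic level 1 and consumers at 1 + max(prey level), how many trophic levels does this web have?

Basal resources (level 1): Root Exudate, Leaf Litter, Fungal Hyphae.
Root Exudate → Millipede → Rove Beetle gives Rove Beetle level 3.
No species has a prey at level 3, so no species reaches level 4.

3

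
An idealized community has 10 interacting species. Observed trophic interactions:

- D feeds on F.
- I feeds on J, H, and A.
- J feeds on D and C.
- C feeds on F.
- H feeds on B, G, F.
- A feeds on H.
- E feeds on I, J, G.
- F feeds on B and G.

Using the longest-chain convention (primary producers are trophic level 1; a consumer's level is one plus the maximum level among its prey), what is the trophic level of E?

Trophic level 6

B is a producer → level 1.
F eats B (level 1); other prey at levels: G 1 → level 2.
H eats F (level 2); other prey at levels: B 1, G 1 → level 3.
A eats H → level 4.
I eats A (level 4); other prey at levels: H 3, J 4 → level 5.
E eats I (level 5); other prey at levels: G 1, J 4 → level 6.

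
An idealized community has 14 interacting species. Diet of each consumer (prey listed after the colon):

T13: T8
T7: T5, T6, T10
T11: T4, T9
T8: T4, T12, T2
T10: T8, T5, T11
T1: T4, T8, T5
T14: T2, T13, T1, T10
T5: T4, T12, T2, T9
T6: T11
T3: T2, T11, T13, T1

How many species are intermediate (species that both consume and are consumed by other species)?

7

Intermediate species (has both prey and predators): T8, T5, T11, T13, T1, T6, T10.
Count: 7.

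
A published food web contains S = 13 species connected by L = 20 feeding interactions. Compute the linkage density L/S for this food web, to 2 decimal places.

There are L = 20 links among S = 13 species.
L/S = 20/13 = 1.5385 ≈ 1.54.

L/S = 1.54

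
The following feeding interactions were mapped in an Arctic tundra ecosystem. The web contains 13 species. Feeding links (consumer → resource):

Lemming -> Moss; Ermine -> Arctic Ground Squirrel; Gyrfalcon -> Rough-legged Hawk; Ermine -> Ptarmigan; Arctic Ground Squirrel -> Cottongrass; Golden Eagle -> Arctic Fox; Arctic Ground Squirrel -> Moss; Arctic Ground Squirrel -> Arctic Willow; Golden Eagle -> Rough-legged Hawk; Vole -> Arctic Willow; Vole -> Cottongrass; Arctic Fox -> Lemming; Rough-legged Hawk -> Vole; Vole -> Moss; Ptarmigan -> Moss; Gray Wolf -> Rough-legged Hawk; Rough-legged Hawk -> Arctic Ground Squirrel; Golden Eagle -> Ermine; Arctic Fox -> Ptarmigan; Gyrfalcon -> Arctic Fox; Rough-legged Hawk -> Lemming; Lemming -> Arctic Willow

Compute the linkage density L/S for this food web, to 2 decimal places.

There are L = 22 links among S = 13 species.
L/S = 22/13 = 1.6923 ≈ 1.69.

L/S = 1.69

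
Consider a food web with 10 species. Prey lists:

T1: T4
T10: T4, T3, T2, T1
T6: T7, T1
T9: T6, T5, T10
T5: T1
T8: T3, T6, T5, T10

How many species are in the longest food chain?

4 species

One longest chain: T4 → T1 → T6 → T8.
It has 4 species and 3 links.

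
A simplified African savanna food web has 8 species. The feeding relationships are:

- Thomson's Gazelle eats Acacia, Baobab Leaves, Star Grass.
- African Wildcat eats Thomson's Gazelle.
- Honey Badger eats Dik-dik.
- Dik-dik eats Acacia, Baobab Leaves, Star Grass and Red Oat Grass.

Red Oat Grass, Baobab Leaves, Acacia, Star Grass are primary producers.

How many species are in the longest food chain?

3 species

One longest chain: Red Oat Grass → Dik-dik → Honey Badger.
It has 3 species and 2 links.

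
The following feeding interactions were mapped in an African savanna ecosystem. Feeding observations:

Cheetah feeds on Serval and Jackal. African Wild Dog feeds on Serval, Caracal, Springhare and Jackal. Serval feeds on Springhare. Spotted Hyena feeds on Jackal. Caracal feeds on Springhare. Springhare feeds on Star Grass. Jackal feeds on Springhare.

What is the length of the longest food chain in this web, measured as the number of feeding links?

One longest chain: Star Grass → Springhare → Jackal → Spotted Hyena.
It has 4 species and 3 links.

3 links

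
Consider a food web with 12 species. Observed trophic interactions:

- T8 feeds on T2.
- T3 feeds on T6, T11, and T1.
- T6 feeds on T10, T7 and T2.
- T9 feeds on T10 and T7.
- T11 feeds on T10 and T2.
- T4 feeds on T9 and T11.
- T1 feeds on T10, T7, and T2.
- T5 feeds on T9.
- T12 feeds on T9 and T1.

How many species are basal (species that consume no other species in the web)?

Basal species (no prey listed): T7, T2, T10.
Count: 3.

3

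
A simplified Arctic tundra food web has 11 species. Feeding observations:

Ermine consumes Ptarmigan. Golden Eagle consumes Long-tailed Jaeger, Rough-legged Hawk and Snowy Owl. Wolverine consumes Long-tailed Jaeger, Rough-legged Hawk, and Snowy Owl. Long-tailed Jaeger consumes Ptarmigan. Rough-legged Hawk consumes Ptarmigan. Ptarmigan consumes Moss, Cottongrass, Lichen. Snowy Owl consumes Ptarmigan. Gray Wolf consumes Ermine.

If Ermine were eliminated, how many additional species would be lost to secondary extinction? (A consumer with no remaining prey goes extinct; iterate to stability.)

Remove Ermine.
Round 1: Gray Wolf (all prey gone) → extinct.
No further losses. Total secondary extinctions: 1.

1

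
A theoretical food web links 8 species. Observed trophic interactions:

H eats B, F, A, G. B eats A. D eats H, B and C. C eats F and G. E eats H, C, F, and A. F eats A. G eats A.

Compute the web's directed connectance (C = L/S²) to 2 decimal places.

C = 0.25

The web has S = 8 species and L = 16 feeding links.
C = L / S² = 16 / 64 = 0.2500 ≈ 0.25.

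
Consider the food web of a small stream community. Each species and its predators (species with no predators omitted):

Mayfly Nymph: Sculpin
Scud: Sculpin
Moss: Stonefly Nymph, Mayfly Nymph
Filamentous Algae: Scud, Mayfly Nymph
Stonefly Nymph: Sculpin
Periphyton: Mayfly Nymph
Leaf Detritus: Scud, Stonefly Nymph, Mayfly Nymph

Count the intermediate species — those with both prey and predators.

Intermediate species (has both prey and predators): Scud, Stonefly Nymph, Mayfly Nymph.
Count: 3.

3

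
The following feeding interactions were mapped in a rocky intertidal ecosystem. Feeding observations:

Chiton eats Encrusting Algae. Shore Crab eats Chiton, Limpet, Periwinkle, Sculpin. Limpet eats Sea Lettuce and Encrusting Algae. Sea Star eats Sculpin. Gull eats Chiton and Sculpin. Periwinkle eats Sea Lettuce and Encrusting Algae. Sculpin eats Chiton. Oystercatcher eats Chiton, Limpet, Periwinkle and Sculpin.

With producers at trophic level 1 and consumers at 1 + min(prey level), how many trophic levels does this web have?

4

Producers (level 1): Encrusting Algae, Sea Lettuce.
Following each consumer down to its lowest-level prey: Encrusting Algae → Chiton → Sculpin → Sea Star (levels 1 through 4).
All prey of Sea Star (Sculpin 3) are at level 3 or above, so Sea Star is at level 1 + 3 = 4.
Every consumer has at least one prey at level 3 or below, so none exceeds level 4.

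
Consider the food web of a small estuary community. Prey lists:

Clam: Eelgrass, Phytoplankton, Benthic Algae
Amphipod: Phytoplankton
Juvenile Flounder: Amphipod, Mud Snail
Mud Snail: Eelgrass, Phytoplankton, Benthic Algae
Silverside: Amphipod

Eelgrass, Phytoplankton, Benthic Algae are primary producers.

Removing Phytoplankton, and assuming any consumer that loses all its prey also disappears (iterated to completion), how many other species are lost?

2

Remove Phytoplankton.
Round 1: Amphipod (all prey gone) → extinct.
Round 2: Silverside (all prey gone) → extinct.
No further losses. Total secondary extinctions: 2.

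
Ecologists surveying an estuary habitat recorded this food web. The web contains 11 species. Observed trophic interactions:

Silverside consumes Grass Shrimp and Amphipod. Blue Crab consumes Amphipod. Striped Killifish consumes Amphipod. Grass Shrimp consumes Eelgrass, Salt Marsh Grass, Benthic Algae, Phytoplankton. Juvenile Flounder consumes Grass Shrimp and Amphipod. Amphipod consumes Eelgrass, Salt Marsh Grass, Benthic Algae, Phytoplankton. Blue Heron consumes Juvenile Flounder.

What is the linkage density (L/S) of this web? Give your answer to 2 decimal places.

L/S = 1.36

There are L = 15 links among S = 11 species.
L/S = 15/11 = 1.3636 ≈ 1.36.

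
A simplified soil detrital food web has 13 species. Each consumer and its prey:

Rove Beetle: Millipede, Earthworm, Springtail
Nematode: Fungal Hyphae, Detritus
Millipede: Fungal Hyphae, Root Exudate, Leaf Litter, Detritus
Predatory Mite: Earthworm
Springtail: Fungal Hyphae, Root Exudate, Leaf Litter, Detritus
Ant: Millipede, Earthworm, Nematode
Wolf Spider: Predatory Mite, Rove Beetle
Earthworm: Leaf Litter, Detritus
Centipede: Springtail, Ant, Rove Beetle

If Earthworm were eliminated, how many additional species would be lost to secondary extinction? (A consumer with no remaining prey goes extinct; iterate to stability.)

1

Remove Earthworm.
Round 1: Predatory Mite (all prey gone) → extinct.
No further losses. Total secondary extinctions: 1.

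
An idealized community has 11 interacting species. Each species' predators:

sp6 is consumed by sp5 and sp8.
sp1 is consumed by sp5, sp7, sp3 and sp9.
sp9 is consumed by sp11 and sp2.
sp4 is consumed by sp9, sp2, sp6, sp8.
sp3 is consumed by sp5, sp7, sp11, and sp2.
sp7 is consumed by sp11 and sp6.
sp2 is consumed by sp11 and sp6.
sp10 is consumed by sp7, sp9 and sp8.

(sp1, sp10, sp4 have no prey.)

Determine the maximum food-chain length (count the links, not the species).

One longest chain: sp1 → sp3 → sp7 → sp6 → sp5.
It has 5 species and 4 links.

4 links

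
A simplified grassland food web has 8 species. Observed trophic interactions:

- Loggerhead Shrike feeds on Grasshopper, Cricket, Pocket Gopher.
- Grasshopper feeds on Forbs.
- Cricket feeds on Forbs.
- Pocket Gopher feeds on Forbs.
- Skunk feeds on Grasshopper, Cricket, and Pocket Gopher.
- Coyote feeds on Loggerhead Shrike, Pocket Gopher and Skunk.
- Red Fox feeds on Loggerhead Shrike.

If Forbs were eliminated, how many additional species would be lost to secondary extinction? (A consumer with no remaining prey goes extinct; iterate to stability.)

Remove Forbs.
Round 1: Grasshopper (all prey gone), Pocket Gopher (all prey gone), Cricket (all prey gone) → extinct.
Round 2: Loggerhead Shrike (all prey gone), Skunk (all prey gone) → extinct.
Round 3: Red Fox (all prey gone), Coyote (all prey gone) → extinct.
No further losses. Total secondary extinctions: 7.

7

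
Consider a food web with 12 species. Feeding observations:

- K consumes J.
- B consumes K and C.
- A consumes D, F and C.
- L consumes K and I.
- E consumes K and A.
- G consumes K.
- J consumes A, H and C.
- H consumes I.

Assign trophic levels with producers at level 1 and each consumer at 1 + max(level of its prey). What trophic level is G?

Trophic level 5

C is a producer → level 1.
A eats C (level 1); other prey at levels: D 1, F 1 → level 2.
J eats A (level 2); other prey at levels: C 1, H 2 → level 3.
K eats J → level 4.
G eats K → level 5.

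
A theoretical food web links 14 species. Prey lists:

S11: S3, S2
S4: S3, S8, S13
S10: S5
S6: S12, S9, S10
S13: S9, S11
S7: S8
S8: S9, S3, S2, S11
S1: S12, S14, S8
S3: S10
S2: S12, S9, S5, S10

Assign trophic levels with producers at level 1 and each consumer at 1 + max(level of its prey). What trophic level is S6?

Trophic level 3

S5 is a producer → level 1.
S10 eats S5 → level 2.
S6 eats S10 (level 2); other prey at levels: S12 1, S9 1 → level 3.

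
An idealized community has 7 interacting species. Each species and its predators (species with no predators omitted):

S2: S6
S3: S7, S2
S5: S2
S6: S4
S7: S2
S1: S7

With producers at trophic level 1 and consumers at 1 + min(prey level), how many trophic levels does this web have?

Producers (level 1): S1, S3, S5.
Following each consumer down to its lowest-level prey: S3 → S2 → S6 → S4 (levels 1 through 4).
All prey of S4 (S6 3) are at level 3 or above, so S4 is at level 1 + 3 = 4.
Every consumer has at least one prey at level 3 or below, so none exceeds level 4.

4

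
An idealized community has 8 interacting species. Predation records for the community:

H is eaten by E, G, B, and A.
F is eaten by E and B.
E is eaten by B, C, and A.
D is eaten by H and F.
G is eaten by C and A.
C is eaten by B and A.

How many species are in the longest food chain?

5 species

One longest chain: D → H → E → C → B.
It has 5 species and 4 links.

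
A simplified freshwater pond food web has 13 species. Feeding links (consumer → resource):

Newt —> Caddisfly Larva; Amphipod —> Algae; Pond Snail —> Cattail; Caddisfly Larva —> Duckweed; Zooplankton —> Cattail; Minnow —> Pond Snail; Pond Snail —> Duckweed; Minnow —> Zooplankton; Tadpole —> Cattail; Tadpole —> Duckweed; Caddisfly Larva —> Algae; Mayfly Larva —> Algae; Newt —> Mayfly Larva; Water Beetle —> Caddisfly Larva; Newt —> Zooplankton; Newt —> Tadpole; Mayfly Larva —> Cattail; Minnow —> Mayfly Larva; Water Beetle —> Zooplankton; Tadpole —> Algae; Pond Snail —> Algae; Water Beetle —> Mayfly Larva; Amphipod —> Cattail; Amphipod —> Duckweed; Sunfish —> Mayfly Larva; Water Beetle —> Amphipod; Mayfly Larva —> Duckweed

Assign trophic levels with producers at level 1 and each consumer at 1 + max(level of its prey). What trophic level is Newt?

Cattail is a producer → level 1.
Zooplankton eats Cattail → level 2.
Newt eats Zooplankton (level 2); other prey at levels: Tadpole 2, Caddisfly Larva 2, Mayfly Larva 2 → level 3.

Trophic level 3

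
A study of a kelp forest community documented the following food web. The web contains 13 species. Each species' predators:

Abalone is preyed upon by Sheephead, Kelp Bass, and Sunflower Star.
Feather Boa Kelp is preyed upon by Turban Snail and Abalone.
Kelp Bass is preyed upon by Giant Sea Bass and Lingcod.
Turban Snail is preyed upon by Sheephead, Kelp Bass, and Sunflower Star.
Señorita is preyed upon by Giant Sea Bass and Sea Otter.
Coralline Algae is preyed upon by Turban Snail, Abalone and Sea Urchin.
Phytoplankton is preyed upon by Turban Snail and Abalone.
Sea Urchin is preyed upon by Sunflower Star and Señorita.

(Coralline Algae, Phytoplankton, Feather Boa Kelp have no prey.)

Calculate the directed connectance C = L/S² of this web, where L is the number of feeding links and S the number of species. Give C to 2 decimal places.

C = 0.11

The web has S = 13 species and L = 19 feeding links.
C = L / S² = 19 / 169 = 0.1124 ≈ 0.11.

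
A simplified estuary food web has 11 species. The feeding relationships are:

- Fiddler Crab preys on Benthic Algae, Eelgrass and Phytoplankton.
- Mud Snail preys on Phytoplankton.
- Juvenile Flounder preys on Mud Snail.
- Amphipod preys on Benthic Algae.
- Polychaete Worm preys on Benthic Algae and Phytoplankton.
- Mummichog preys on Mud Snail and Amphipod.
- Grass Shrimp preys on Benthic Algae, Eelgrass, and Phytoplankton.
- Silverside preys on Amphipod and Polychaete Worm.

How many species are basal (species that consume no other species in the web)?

3

Basal species (no prey listed): Benthic Algae, Phytoplankton, Eelgrass.
Count: 3.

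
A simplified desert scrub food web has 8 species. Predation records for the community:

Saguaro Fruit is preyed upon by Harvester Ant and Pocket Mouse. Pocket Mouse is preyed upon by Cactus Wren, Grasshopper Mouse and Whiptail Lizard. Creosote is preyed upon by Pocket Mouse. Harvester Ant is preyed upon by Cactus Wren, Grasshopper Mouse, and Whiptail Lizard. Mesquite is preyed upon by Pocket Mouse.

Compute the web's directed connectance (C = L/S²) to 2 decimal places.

C = 0.16

The web has S = 8 species and L = 10 feeding links.
C = L / S² = 10 / 64 = 0.1562 ≈ 0.16.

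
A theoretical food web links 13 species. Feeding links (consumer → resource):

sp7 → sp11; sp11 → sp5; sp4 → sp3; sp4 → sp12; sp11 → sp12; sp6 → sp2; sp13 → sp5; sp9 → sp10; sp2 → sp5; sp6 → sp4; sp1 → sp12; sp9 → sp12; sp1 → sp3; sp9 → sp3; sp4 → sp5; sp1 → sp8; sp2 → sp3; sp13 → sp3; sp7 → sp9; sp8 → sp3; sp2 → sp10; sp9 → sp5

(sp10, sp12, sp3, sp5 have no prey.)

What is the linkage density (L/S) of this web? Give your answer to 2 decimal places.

There are L = 22 links among S = 13 species.
L/S = 22/13 = 1.6923 ≈ 1.69.

L/S = 1.69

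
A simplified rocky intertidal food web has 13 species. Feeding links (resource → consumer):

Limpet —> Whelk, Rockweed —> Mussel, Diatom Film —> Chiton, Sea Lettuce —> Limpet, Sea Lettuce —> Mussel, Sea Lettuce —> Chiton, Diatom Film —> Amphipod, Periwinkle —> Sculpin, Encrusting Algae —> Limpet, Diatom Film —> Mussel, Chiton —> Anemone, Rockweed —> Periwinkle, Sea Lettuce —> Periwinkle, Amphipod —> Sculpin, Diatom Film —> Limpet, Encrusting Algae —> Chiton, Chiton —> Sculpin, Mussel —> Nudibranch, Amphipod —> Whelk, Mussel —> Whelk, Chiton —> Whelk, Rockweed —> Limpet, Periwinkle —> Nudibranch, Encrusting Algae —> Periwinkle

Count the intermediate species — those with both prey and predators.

5

Intermediate species (has both prey and predators): Limpet, Amphipod, Chiton, Periwinkle, Mussel.
Count: 5.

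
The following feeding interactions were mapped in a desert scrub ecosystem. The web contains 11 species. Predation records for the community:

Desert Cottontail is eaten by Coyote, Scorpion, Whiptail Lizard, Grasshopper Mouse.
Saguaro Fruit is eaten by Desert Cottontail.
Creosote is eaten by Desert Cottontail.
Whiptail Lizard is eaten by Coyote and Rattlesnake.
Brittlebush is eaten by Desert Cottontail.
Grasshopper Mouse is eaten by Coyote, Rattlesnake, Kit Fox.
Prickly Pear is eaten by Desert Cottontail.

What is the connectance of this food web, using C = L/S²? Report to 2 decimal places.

The web has S = 11 species and L = 13 feeding links.
C = L / S² = 13 / 121 = 0.1074 ≈ 0.11.

C = 0.11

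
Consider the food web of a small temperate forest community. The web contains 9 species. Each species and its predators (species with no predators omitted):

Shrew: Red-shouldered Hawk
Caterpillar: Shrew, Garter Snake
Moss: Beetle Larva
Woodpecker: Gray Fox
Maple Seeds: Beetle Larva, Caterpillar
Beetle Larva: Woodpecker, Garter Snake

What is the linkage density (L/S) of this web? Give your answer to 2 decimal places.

There are L = 9 links among S = 9 species.
L/S = 9/9 = 1.0000 ≈ 1.00.

L/S = 1.00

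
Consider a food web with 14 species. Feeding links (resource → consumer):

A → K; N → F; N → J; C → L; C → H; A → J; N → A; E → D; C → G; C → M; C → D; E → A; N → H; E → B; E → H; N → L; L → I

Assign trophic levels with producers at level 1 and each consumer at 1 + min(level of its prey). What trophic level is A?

E is a producer → level 1.
A eats E → level 2.

Trophic level 2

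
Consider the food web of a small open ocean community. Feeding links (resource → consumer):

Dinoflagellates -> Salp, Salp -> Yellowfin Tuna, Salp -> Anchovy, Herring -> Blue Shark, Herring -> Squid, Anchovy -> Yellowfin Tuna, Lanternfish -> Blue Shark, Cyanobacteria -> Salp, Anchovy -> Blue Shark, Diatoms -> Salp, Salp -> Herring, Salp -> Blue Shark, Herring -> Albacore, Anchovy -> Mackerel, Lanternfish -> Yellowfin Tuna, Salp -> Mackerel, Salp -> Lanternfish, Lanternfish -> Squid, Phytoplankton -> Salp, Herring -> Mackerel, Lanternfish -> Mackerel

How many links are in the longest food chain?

3 links

One longest chain: Phytoplankton → Salp → Lanternfish → Squid.
It has 4 species and 3 links.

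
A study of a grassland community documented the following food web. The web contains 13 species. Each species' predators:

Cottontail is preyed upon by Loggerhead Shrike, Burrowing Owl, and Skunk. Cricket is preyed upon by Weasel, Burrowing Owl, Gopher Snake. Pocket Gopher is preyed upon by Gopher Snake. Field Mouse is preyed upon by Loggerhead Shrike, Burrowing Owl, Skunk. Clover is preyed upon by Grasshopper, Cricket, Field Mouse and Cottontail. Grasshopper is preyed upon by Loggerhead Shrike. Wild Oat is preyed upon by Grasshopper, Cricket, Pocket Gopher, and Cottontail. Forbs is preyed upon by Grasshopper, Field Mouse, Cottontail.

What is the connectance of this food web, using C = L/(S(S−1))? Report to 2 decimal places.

C = 0.14

The web has S = 13 species and L = 22 feeding links.
C = L / (S(S−1)) = 22 / 156 = 0.1410 ≈ 0.14.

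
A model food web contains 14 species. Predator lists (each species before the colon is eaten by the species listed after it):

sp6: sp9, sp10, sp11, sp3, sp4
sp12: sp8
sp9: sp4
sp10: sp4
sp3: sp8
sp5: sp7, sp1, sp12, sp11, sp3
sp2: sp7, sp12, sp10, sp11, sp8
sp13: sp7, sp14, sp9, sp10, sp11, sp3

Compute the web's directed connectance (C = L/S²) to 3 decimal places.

C = 0.128

The web has S = 14 species and L = 25 feeding links.
C = L / S² = 25 / 196 = 0.1276 ≈ 0.128.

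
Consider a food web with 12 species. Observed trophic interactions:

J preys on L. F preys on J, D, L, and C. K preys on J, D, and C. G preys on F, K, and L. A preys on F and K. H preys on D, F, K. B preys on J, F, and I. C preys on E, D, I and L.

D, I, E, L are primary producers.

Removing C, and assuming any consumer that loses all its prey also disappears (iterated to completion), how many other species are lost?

0

Remove C.
Every predator of it retains at least one other prey: K still has D, J; F still has D, L, J.
No consumer loses all prey, so no secondary extinctions occur.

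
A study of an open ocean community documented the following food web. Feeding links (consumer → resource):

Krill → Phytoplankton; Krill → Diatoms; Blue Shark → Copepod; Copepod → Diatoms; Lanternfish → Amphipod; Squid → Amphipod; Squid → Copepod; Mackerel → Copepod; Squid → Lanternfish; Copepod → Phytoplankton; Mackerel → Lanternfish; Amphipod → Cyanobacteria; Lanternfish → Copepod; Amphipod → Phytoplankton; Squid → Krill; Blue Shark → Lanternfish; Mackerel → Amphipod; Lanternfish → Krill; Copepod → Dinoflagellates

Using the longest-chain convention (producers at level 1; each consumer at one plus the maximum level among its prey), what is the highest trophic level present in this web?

Producers (level 1): Dinoflagellates, Diatoms, Cyanobacteria, Phytoplankton.
Diatoms → Krill → Lanternfish → Mackerel gives Mackerel level 4.
No species has a prey at level 4, so no species reaches level 5.

4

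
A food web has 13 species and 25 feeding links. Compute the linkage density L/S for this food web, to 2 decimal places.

L/S = 1.92

There are L = 25 links among S = 13 species.
L/S = 25/13 = 1.9231 ≈ 1.92.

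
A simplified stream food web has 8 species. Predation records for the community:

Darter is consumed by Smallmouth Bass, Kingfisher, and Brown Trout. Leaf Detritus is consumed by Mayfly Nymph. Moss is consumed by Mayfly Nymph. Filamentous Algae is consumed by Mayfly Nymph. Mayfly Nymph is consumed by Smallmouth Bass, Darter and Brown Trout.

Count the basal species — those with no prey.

3

Basal species (no prey listed): Moss, Leaf Detritus, Filamentous Algae.
Count: 3.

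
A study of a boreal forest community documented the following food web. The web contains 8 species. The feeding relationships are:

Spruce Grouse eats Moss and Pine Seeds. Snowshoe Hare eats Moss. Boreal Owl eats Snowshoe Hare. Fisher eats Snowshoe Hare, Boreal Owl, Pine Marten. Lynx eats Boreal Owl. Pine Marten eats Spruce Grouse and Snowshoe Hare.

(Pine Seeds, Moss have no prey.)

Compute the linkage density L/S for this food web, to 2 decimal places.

There are L = 10 links among S = 8 species.
L/S = 10/8 = 1.2500 ≈ 1.25.

L/S = 1.25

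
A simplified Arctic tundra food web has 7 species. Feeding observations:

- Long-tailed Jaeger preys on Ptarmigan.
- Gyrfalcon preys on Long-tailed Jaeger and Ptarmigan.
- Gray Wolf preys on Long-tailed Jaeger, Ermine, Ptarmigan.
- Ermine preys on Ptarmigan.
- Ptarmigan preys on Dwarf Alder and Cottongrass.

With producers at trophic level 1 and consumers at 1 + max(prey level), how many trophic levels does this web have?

4

Producers (level 1): Dwarf Alder, Cottongrass.
Dwarf Alder → Ptarmigan → Ermine → Gray Wolf gives Gray Wolf level 4.
No species has a prey at level 4, so no species reaches level 5.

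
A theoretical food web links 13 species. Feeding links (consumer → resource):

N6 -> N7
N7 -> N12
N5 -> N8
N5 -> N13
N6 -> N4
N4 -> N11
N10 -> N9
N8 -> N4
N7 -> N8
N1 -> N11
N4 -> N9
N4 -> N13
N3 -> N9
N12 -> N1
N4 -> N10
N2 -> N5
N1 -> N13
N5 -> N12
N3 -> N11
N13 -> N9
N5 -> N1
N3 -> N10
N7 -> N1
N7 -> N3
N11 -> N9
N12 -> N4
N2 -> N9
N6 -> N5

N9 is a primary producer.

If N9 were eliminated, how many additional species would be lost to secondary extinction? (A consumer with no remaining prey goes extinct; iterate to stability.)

12

Remove N9.
Round 1: N10 (all prey gone), N13 (all prey gone), N11 (all prey gone) → extinct.
Round 2: N3 (all prey gone), N4 (all prey gone), N1 (all prey gone) → extinct.
Round 3: N12 (all prey gone), N8 (all prey gone) → extinct.
Round 4: N7 (all prey gone), N5 (all prey gone) → extinct.
Round 5: N6 (all prey gone), N2 (all prey gone) → extinct.
No further losses. Total secondary extinctions: 12.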